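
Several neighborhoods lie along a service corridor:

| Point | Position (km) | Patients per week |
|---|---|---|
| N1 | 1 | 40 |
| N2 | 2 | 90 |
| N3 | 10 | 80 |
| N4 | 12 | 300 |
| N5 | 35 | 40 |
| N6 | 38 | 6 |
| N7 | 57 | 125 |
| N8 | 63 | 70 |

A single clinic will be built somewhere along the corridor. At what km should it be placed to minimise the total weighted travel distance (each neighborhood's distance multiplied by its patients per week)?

For a sum of weighted absolute distances on a line, the optimum is the weighted median (not the mean). Total weight W = 751; half-weight = 375.5.
Sort by position and accumulate weight:
  km 1 (N1, w=40) → cum 40
  km 2 (N2, w=90) → cum 130
  km 10 (N3, w=80) → cum 210
  km 12 (N4, w=300) → cum 510  ≥ 375.5 → median here
  km 35 (N5, w=40) → cum 550
  km 38 (N6, w=6) → cum 556
  km 57 (N7, w=125) → cum 681
  km 63 (N8, w=70) → cum 751
Optimal location: km 12.

x = 12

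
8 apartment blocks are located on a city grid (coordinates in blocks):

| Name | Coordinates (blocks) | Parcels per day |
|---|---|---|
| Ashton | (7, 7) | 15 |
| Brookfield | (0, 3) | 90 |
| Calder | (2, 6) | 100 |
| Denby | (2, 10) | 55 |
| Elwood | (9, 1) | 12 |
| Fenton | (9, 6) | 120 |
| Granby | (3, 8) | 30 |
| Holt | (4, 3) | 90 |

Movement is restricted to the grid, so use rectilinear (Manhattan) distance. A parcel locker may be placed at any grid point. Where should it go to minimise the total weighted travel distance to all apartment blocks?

(3, 6)

Manhattan distance separates: Σwᵢ(|x−xᵢ|+|y−yᵢ|) = Σwᵢ|x−xᵢ| + Σwᵢ|y−yᵢ|, so x and y are optimised independently as 1-D weighted medians.
Total weight W = 512; half = 256.
x-coordinate, sorted with cumulative weight:
  x=0 (Brookfield, w=90) cum 90
  x=2 (Calder, w=100) cum 190
  x=2 (Denby, w=55) cum 245
  x=3 (Granby, w=30) cum 275  ← median
  x=4 (Holt, w=90) cum 365
  x=7 (Ashton, w=15) cum 380
  x=9 (Elwood, w=12) cum 392
  x=9 (Fenton, w=120) cum 512
⇒ x* = 3
y-coordinate, sorted with cumulative weight:
  y=1 (Elwood, w=12) cum 12
  y=3 (Brookfield, w=90) cum 102
  y=3 (Holt, w=90) cum 192
  y=6 (Calder, w=100) cum 292  ← median
  y=6 (Fenton, w=120) cum 412
  y=7 (Ashton, w=15) cum 427
  y=8 (Granby, w=30) cum 457
  y=10 (Denby, w=55) cum 512
⇒ y* = 6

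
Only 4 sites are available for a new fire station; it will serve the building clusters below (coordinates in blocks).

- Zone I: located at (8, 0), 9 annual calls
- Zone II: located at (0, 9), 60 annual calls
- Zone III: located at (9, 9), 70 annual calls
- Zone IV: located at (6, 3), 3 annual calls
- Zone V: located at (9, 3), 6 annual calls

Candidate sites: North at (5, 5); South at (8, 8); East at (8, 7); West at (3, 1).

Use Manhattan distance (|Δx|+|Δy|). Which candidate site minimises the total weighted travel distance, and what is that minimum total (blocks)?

South, total 809 blocks

Total weighted distance at each candidate:
  North (5, 5): total = 1217
  South (8, 8): total = 809
  East (8, 7): total = 921
  West (3, 1): total = 1757
Minimum is at South with total 809 blocks.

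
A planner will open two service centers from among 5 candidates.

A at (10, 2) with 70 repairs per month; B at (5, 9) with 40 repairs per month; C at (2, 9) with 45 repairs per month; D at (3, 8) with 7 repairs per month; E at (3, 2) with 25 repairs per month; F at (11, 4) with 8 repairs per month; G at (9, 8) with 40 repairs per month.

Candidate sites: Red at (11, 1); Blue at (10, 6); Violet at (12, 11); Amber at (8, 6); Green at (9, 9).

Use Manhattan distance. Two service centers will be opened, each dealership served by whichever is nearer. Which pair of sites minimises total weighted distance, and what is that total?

Evaluate every pair (each demand assigned to the nearer of the two):
  {Red, Green}: total = 953
  {Blue, Green}: total = 1143
  {Red, Amber}: total = 1203
  {Amber, Green}: total = 1249
  {Blue, Amber}: total = 1343
  {Red, Blue}: total = 1387
  {Violet, Amber}: total = 1499
  {Violet, Green}: total = 1505
  {Blue, Violet}: total = 1577
  {Red, Violet}: total = 1613
Best pair: {Red, Green} with total 953.

{Red, Green}, total 953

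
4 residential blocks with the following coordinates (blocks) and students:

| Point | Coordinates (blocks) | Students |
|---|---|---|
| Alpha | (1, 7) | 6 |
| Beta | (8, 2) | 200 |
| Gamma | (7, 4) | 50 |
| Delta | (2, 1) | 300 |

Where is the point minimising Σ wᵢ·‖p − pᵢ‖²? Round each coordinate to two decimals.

The minimiser of Σwᵢ‖p−pᵢ‖² is the weighted centroid p* = (Σwᵢpᵢ)/(Σwᵢ).
Σwᵢ = 556.
Σwᵢxᵢ = 6·1 + 200·8 + 50·7 + 300·2 = 2556.
Σwᵢyᵢ = 6·7 + 200·2 + 50·4 + 300·1 = 942.
x* = 2556/556 = 4.60, y* = 942/556 = 1.69.

(4.60, 1.69)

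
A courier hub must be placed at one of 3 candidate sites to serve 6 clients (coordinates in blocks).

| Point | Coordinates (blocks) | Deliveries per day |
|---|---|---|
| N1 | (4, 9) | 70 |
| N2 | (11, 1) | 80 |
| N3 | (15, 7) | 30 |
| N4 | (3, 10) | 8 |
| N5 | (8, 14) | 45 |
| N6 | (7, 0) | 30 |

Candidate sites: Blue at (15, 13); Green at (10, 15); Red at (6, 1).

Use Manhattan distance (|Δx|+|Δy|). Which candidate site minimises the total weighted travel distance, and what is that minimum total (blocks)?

Red, total 2381 blocks

Total weighted distance at each candidate:
  Blue (15, 13): total = 3620
  Green (10, 15): total = 3201
  Red (6, 1): total = 2381
Minimum is at Red with total 2381 blocks.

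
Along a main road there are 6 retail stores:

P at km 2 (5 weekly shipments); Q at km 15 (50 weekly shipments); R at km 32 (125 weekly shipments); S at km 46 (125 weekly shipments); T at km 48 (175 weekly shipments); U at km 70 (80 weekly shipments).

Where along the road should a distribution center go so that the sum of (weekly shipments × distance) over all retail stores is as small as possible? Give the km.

For a sum of weighted absolute distances on a line, the optimum is the weighted median (not the mean). Total weight W = 560; half-weight = 280.
Sort by position and accumulate weight:
  km 2 (P, w=5) → cum 5
  km 15 (Q, w=50) → cum 55
  km 32 (R, w=125) → cum 180
  km 46 (S, w=125) → cum 305  ≥ 280 → median here
  km 48 (T, w=175) → cum 480
  km 70 (U, w=80) → cum 560
Optimal location: km 46.

x = 46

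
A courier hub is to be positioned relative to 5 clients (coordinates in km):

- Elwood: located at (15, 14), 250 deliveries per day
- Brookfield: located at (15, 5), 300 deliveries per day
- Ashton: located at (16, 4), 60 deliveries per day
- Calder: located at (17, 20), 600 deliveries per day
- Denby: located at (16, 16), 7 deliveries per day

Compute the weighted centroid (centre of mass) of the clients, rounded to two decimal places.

The minimiser of Σwᵢ‖p−pᵢ‖² is the weighted centroid p* = (Σwᵢpᵢ)/(Σwᵢ).
Σwᵢ = 1217.
Σwᵢxᵢ = 250·15 + 300·15 + 60·16 + 600·17 + 7·16 = 19522.
Σwᵢyᵢ = 250·14 + 300·5 + 60·4 + 600·20 + 7·16 = 17352.
x* = 19522/1217 = 16.04, y* = 17352/1217 = 14.26.

(16.04, 14.26)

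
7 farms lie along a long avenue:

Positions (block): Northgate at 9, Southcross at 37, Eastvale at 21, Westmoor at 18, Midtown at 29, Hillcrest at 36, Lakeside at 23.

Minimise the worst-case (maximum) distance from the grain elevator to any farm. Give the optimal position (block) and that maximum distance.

The 1-center on a line is the midpoint of the two extreme points: leftmost at 9, rightmost at 37.
Optimal location = (9 + 37)/2 = 23; maximum distance = (37 − 9)/2 = 14.

location 23, max distance 14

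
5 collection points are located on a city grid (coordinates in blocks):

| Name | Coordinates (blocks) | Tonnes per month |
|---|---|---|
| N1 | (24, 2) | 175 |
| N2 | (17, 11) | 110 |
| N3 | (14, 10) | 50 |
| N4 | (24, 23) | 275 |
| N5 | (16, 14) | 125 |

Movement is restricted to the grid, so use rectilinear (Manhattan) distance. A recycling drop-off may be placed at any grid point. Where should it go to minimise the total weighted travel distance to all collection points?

(24, 14)

Manhattan distance separates: Σwᵢ(|x−xᵢ|+|y−yᵢ|) = Σwᵢ|x−xᵢ| + Σwᵢ|y−yᵢ|, so x and y are optimised independently as 1-D weighted medians.
Total weight W = 735; half = 367.5.
x-coordinate, sorted with cumulative weight:
  x=14 (N3, w=50) cum 50
  x=16 (N5, w=125) cum 175
  x=17 (N2, w=110) cum 285
  x=24 (N1, w=175) cum 460  ← median
  x=24 (N4, w=275) cum 735
⇒ x* = 24
y-coordinate, sorted with cumulative weight:
  y=2 (N1, w=175) cum 175
  y=10 (N3, w=50) cum 225
  y=11 (N2, w=110) cum 335
  y=14 (N5, w=125) cum 460  ← median
  y=23 (N4, w=275) cum 735
⇒ y* = 14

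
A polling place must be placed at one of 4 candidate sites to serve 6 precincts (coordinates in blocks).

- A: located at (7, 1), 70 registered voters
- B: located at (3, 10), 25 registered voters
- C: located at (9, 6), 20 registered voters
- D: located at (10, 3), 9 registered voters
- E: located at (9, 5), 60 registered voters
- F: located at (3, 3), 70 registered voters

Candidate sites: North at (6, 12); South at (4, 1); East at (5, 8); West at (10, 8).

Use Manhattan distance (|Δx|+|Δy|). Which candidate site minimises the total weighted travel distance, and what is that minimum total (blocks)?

Total weighted distance at each candidate:
  North (6, 12): total = 2702
  South (4, 1): total = 1482
  East (5, 8): total = 1850
  West (10, 8): total = 2110
Minimum is at South with total 1482 blocks.

South, total 1482 blocks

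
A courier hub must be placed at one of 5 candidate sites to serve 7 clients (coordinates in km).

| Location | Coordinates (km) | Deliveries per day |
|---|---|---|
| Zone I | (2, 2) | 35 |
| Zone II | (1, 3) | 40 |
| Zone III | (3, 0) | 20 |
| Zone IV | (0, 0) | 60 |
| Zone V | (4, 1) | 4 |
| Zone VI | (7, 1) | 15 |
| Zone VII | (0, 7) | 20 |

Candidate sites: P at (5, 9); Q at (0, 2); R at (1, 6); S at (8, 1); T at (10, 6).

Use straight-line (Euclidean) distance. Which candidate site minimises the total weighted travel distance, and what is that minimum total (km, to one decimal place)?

Total weighted distance at each candidate:
  P (5, 9): total = 1620.8
  Q (0, 2): total = 541.2
  R (1, 6): total = 924.5
  S (8, 1): total = 1320.8
  T (10, 6): total = 1896.3
Minimum is at Q with total 541.2 km.

Q, total 541.2 km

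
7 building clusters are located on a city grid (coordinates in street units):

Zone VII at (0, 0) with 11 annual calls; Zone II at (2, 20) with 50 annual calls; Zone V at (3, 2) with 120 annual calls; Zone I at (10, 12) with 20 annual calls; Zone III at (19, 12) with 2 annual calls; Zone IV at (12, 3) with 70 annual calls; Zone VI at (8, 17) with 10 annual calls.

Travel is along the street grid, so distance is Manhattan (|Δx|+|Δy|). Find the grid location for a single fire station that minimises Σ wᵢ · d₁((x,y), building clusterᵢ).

Manhattan distance separates: Σwᵢ(|x−xᵢ|+|y−yᵢ|) = Σwᵢ|x−xᵢ| + Σwᵢ|y−yᵢ|, so x and y are optimised independently as 1-D weighted medians.
Total weight W = 283; half = 141.5.
x-coordinate, sorted with cumulative weight:
  x=0 (Zone VII, w=11) cum 11
  x=2 (Zone II, w=50) cum 61
  x=3 (Zone V, w=120) cum 181  ← median
  x=8 (Zone VI, w=10) cum 191
  x=10 (Zone I, w=20) cum 211
  x=12 (Zone IV, w=70) cum 281
  x=19 (Zone III, w=2) cum 283
⇒ x* = 3
y-coordinate, sorted with cumulative weight:
  y=0 (Zone VII, w=11) cum 11
  y=2 (Zone V, w=120) cum 131
  y=3 (Zone IV, w=70) cum 201  ← median
  y=12 (Zone I, w=20) cum 221
  y=12 (Zone III, w=2) cum 223
  y=17 (Zone VI, w=10) cum 233
  y=20 (Zone II, w=50) cum 283
⇒ y* = 3

(3, 3)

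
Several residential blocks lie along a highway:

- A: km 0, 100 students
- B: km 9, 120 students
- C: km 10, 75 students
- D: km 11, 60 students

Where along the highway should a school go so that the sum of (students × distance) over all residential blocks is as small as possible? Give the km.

x = 9

For a sum of weighted absolute distances on a line, the optimum is the weighted median (not the mean). Total weight W = 355; half-weight = 177.5.
Sort by position and accumulate weight:
  km 0 (A, w=100) → cum 100
  km 9 (B, w=120) → cum 220  ≥ 177.5 → median here
  km 10 (C, w=75) → cum 295
  km 11 (D, w=60) → cum 355
Optimal location: km 9.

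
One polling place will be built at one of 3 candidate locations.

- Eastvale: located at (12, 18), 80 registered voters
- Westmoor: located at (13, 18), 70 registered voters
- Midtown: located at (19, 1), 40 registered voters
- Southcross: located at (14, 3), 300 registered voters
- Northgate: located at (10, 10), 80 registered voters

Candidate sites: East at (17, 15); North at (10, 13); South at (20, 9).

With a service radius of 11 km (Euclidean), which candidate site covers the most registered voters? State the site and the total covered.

North, covering 530

Coverage radius r = 11 km; a point is covered iff (Δx)²+(Δy)² ≤ 11² = 121.
  East (17, 15): covers {Eastvale, Westmoor, Northgate} → 230
  North (10, 13): covers {Eastvale, Westmoor, Southcross, Northgate} → 530
  South (20, 9): covers {Midtown, Southcross, Northgate} → 420
Maximum coverage at North: 530 registered voters.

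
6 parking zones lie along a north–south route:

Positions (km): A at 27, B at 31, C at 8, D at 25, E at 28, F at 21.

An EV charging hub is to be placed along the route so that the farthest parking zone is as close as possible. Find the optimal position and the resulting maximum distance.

location 19.5, max distance 11.5

The 1-center on a line is the midpoint of the two extreme points: leftmost at 8, rightmost at 31.
Optimal location = (8 + 31)/2 = 19.5; maximum distance = (31 − 8)/2 = 11.5.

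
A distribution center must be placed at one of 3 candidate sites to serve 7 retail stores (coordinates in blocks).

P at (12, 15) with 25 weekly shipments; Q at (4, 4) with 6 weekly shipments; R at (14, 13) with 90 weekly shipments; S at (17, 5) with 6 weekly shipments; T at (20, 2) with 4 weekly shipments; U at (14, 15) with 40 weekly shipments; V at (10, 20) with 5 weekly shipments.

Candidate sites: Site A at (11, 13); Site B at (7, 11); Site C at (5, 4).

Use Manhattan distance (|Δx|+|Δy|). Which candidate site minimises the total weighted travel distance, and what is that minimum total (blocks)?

Total weighted distance at each candidate:
  Site A (11, 13): total = 845
  Site B (7, 11): total = 1779
  Site C (5, 4): total = 3127
Minimum is at Site A with total 845 blocks.

Site A, total 845 blocks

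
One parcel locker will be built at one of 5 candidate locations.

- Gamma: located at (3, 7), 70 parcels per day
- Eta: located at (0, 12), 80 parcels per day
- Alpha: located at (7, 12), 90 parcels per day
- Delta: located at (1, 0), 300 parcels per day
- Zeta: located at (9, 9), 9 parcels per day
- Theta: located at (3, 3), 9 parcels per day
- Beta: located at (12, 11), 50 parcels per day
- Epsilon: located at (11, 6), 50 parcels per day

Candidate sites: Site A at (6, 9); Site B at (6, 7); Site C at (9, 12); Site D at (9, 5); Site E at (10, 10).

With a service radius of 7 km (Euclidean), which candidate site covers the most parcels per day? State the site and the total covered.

Site A, covering 358

Coverage radius r = 7 km; a point is covered iff (Δx)²+(Δy)² ≤ 7² = 49.
  Site A (6, 9): covers {Gamma, Eta, Alpha, Zeta, Theta, Beta, Epsilon} → 358
  Site B (6, 7): covers {Gamma, Alpha, Zeta, Theta, Epsilon} → 228
  Site C (9, 12): covers {Alpha, Zeta, Beta, Epsilon} → 199
  Site D (9, 5): covers {Gamma, Zeta, Theta, Beta, Epsilon} → 188
  Site E (10, 10): covers {Alpha, Zeta, Beta, Epsilon} → 199
Maximum coverage at Site A: 358 parcels per day.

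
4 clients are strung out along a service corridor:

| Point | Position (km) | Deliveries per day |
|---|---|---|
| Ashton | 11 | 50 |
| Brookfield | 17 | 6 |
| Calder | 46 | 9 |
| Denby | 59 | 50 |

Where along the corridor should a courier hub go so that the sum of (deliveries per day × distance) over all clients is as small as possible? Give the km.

x = 46

For a sum of weighted absolute distances on a line, the optimum is the weighted median (not the mean). Total weight W = 115; half-weight = 57.5.
Sort by position and accumulate weight:
  km 11 (Ashton, w=50) → cum 50
  km 17 (Brookfield, w=6) → cum 56
  km 46 (Calder, w=9) → cum 65  ≥ 57.5 → median here
  km 59 (Denby, w=50) → cum 115
Optimal location: km 46.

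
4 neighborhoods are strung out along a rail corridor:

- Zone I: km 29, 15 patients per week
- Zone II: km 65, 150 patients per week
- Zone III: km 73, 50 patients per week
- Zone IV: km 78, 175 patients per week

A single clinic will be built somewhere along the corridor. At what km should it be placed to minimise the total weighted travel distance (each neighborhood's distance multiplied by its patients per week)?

x = 73

For a sum of weighted absolute distances on a line, the optimum is the weighted median (not the mean). Total weight W = 390; half-weight = 195.
Sort by position and accumulate weight:
  km 29 (Zone I, w=15) → cum 15
  km 65 (Zone II, w=150) → cum 165
  km 73 (Zone III, w=50) → cum 215  ≥ 195 → median here
  km 78 (Zone IV, w=175) → cum 390
Optimal location: km 73.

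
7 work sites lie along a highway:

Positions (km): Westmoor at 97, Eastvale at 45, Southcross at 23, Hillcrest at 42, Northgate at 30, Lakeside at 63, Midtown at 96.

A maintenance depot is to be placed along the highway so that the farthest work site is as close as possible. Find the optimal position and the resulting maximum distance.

The 1-center on a line is the midpoint of the two extreme points: leftmost at 23, rightmost at 97.
Optimal location = (23 + 97)/2 = 60; maximum distance = (97 − 23)/2 = 37.

location 60, max distance 37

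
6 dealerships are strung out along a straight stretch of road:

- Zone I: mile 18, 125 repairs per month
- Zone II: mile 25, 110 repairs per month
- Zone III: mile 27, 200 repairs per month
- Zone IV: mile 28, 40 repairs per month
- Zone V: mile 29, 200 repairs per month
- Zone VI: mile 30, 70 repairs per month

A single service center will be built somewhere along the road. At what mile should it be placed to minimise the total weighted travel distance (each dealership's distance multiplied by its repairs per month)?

For a sum of weighted absolute distances on a line, the optimum is the weighted median (not the mean). Total weight W = 745; half-weight = 372.5.
Sort by position and accumulate weight:
  mile 18 (Zone I, w=125) → cum 125
  mile 25 (Zone II, w=110) → cum 235
  mile 27 (Zone III, w=200) → cum 435  ≥ 372.5 → median here
  mile 28 (Zone IV, w=40) → cum 475
  mile 29 (Zone V, w=200) → cum 675
  mile 30 (Zone VI, w=70) → cum 745
Optimal location: mile 27.

x = 27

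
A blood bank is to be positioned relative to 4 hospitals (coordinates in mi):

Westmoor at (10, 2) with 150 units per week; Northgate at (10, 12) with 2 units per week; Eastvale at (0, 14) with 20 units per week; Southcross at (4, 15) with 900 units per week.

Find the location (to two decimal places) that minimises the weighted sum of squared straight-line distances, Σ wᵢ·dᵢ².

The minimiser of Σwᵢ‖p−pᵢ‖² is the weighted centroid p* = (Σwᵢpᵢ)/(Σwᵢ).
Σwᵢ = 1072.
Σwᵢxᵢ = 150·10 + 2·10 + 20·0 + 900·4 = 5120.
Σwᵢyᵢ = 150·2 + 2·12 + 20·14 + 900·15 = 14104.
x* = 5120/1072 = 4.78, y* = 14104/1072 = 13.16.

(4.78, 13.16)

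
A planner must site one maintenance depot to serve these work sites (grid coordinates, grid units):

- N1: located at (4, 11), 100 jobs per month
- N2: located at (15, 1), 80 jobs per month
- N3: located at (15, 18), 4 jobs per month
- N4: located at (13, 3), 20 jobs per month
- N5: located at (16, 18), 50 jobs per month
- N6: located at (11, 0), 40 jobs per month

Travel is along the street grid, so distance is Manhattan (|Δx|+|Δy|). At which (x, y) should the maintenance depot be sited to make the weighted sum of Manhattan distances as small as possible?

Manhattan distance separates: Σwᵢ(|x−xᵢ|+|y−yᵢ|) = Σwᵢ|x−xᵢ| + Σwᵢ|y−yᵢ|, so x and y are optimised independently as 1-D weighted medians.
Total weight W = 294; half = 147.
x-coordinate, sorted with cumulative weight:
  x=4 (N1, w=100) cum 100
  x=11 (N6, w=40) cum 140
  x=13 (N4, w=20) cum 160  ← median
  x=15 (N2, w=80) cum 240
  x=15 (N3, w=4) cum 244
  x=16 (N5, w=50) cum 294
⇒ x* = 13
y-coordinate, sorted with cumulative weight:
  y=0 (N6, w=40) cum 40
  y=1 (N2, w=80) cum 120
  y=3 (N4, w=20) cum 140
  y=11 (N1, w=100) cum 240  ← median
  y=18 (N3, w=4) cum 244
  y=18 (N5, w=50) cum 294
⇒ y* = 11

(13, 11)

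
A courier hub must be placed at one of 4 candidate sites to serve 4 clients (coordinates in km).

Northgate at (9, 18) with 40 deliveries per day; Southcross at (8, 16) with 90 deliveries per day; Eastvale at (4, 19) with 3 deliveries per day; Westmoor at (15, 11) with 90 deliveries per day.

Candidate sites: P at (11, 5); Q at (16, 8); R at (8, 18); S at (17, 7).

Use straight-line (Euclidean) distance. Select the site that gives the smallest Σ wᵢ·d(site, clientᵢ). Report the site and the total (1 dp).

R, total 1123.3 km

Total weighted distance at each candidate:
  P (11, 5): total = 2248.2
  Q (16, 8): total = 1839.9
  R (8, 18): total = 1123.3
  S (17, 7): total = 2145.1
Minimum is at R with total 1123.3 km.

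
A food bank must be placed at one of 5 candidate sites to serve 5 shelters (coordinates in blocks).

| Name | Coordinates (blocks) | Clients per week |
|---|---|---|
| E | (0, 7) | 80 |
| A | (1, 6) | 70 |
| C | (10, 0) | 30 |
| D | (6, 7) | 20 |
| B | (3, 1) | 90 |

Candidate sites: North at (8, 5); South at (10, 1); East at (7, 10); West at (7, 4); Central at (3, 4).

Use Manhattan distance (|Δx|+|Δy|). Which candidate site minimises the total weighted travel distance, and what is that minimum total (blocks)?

Central, total 1480 blocks

Total weighted distance at each candidate:
  North (8, 5): total = 2460
  South (10, 1): total = 3120
  East (7, 10): total = 3140
  West (7, 4): total = 2280
  Central (3, 4): total = 1480
Minimum is at Central with total 1480 blocks.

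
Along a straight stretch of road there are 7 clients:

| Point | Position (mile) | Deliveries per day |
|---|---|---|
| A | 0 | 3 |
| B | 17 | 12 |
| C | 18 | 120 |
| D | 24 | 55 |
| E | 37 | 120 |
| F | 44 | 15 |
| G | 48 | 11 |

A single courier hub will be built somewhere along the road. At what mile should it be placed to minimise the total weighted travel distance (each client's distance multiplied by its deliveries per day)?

x = 24

For a sum of weighted absolute distances on a line, the optimum is the weighted median (not the mean). Total weight W = 336; half-weight = 168.
Sort by position and accumulate weight:
  mile 0 (A, w=3) → cum 3
  mile 17 (B, w=12) → cum 15
  mile 18 (C, w=120) → cum 135
  mile 24 (D, w=55) → cum 190  ≥ 168 → median here
  mile 37 (E, w=120) → cum 310
  mile 44 (F, w=15) → cum 325
  mile 48 (G, w=11) → cum 336
Optimal location: mile 24.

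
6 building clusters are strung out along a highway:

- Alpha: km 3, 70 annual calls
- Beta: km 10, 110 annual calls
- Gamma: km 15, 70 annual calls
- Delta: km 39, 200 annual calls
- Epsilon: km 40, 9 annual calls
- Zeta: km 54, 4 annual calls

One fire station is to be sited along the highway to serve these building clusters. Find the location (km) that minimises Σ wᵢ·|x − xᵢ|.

x = 15

For a sum of weighted absolute distances on a line, the optimum is the weighted median (not the mean). Total weight W = 463; half-weight = 231.5.
Sort by position and accumulate weight:
  km 3 (Alpha, w=70) → cum 70
  km 10 (Beta, w=110) → cum 180
  km 15 (Gamma, w=70) → cum 250  ≥ 231.5 → median here
  km 39 (Delta, w=200) → cum 450
  km 40 (Epsilon, w=9) → cum 459
  km 54 (Zeta, w=4) → cum 463
Optimal location: km 15.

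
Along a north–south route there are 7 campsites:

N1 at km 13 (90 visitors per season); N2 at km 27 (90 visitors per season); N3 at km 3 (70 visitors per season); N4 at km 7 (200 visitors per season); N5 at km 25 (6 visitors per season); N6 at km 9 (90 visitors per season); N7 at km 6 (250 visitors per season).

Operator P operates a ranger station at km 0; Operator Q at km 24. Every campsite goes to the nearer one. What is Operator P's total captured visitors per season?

The indifferent point is the midpoint (0+24)/2 = 12; campsites left of it (closer to Operator P at 0) go to Operator P, those right go to Operator Q.
  N3 at 3 (w=70) → Operator P
  N7 at 6 (w=250) → Operator P
  N4 at 7 (w=200) → Operator P
  N6 at 9 (w=90) → Operator P
  N1 at 13 (w=90) → Operator Q
  N5 at 25 (w=6) → Operator Q
  N2 at 27 (w=90) → Operator Q
Operator P captures 610; Operator Q captures 186.

610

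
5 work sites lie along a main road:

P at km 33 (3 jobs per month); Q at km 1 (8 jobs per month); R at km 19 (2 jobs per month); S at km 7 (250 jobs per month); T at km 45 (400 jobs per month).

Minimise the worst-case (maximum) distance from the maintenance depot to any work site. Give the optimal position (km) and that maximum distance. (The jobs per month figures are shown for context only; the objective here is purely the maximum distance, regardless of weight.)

location 23, max distance 22

The 1-center on a line is the midpoint of the two extreme points: leftmost at 1, rightmost at 45.
Optimal location = (1 + 45)/2 = 23; maximum distance = (45 − 1)/2 = 22.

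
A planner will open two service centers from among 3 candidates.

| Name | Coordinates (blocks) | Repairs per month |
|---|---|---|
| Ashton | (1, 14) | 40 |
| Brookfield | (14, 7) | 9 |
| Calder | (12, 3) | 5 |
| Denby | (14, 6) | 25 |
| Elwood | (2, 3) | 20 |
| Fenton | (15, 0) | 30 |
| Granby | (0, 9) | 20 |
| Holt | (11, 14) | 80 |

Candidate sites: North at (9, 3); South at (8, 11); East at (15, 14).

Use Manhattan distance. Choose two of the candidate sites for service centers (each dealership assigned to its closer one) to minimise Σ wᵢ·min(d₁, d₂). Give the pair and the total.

Evaluate every pair (each demand assigned to the nearer of the two):
  {North, South}: total = 1786
  {North, East}: total = 1877
  {South, East}: total = 1977
Best pair: {North, South} with total 1786.

{North, South}, total 1786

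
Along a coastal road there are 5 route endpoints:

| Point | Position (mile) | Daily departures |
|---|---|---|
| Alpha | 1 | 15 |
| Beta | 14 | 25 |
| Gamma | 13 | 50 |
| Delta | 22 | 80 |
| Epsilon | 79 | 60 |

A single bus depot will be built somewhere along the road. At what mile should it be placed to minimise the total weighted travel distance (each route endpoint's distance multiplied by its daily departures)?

For a sum of weighted absolute distances on a line, the optimum is the weighted median (not the mean). Total weight W = 230; half-weight = 115.
Sort by position and accumulate weight:
  mile 1 (Alpha, w=15) → cum 15
  mile 13 (Gamma, w=50) → cum 65
  mile 14 (Beta, w=25) → cum 90
  mile 22 (Delta, w=80) → cum 170  ≥ 115 → median here
  mile 79 (Epsilon, w=60) → cum 230
Optimal location: mile 22.

x = 22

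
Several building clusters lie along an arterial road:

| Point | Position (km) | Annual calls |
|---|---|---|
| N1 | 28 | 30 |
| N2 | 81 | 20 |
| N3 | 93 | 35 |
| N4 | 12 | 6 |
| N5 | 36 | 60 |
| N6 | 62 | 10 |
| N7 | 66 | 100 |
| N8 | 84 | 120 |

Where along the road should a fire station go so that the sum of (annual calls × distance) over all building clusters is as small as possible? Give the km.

x = 66

For a sum of weighted absolute distances on a line, the optimum is the weighted median (not the mean). Total weight W = 381; half-weight = 190.5.
Sort by position and accumulate weight:
  km 12 (N4, w=6) → cum 6
  km 28 (N1, w=30) → cum 36
  km 36 (N5, w=60) → cum 96
  km 62 (N6, w=10) → cum 106
  km 66 (N7, w=100) → cum 206  ≥ 190.5 → median here
  km 81 (N2, w=20) → cum 226
  km 84 (N8, w=120) → cum 346
  km 93 (N3, w=35) → cum 381
Optimal location: km 66.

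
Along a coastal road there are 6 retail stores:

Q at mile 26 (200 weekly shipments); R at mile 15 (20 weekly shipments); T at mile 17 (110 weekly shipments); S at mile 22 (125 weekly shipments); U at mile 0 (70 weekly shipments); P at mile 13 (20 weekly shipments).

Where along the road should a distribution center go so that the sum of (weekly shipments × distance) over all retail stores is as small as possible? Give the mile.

For a sum of weighted absolute distances on a line, the optimum is the weighted median (not the mean). Total weight W = 545; half-weight = 272.5.
Sort by position and accumulate weight:
  mile 0 (U, w=70) → cum 70
  mile 13 (P, w=20) → cum 90
  mile 15 (R, w=20) → cum 110
  mile 17 (T, w=110) → cum 220
  mile 22 (S, w=125) → cum 345  ≥ 272.5 → median here
  mile 26 (Q, w=200) → cum 545
Optimal location: mile 22.

x = 22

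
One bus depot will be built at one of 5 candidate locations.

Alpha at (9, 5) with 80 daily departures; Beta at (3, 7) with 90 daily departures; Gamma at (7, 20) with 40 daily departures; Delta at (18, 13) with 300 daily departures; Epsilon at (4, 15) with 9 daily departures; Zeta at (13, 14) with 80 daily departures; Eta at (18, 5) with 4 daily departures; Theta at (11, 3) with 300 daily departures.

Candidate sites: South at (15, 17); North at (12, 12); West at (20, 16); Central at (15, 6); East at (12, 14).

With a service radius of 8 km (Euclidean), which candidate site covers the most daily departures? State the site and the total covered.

Central, covering 684

Coverage radius r = 8 km; a point is covered iff (Δx)²+(Δy)² ≤ 8² = 64.
  South (15, 17): covers {Delta, Zeta} → 380
  North (12, 12): covers {Alpha, Delta, Zeta} → 460
  West (20, 16): covers {Delta, Zeta} → 380
  Central (15, 6): covers {Alpha, Delta, Eta, Theta} → 684
  East (12, 14): covers {Gamma, Delta, Zeta} → 420
Maximum coverage at Central: 684 daily departures.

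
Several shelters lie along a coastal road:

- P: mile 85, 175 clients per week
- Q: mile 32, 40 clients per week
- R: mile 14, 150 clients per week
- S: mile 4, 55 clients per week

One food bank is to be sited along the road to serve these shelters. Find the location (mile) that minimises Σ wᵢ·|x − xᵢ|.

x = 32

For a sum of weighted absolute distances on a line, the optimum is the weighted median (not the mean). Total weight W = 420; half-weight = 210.
Sort by position and accumulate weight:
  mile 4 (S, w=55) → cum 55
  mile 14 (R, w=150) → cum 205
  mile 32 (Q, w=40) → cum 245  ≥ 210 → median here
  mile 85 (P, w=175) → cum 420
Optimal location: mile 32.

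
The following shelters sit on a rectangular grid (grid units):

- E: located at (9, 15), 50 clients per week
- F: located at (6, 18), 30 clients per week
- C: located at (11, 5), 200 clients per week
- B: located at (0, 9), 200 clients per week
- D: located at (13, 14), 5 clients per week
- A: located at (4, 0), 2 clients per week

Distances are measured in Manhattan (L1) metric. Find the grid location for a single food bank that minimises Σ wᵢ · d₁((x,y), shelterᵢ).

Manhattan distance separates: Σwᵢ(|x−xᵢ|+|y−yᵢ|) = Σwᵢ|x−xᵢ| + Σwᵢ|y−yᵢ|, so x and y are optimised independently as 1-D weighted medians.
Total weight W = 487; half = 243.5.
x-coordinate, sorted with cumulative weight:
  x=0 (B, w=200) cum 200
  x=4 (A, w=2) cum 202
  x=6 (F, w=30) cum 232
  x=9 (E, w=50) cum 282  ← median
  x=11 (C, w=200) cum 482
  x=13 (D, w=5) cum 487
⇒ x* = 9
y-coordinate, sorted with cumulative weight:
  y=0 (A, w=2) cum 2
  y=5 (C, w=200) cum 202
  y=9 (B, w=200) cum 402  ← median
  y=14 (D, w=5) cum 407
  y=15 (E, w=50) cum 457
  y=18 (F, w=30) cum 487
⇒ y* = 9

(9, 9)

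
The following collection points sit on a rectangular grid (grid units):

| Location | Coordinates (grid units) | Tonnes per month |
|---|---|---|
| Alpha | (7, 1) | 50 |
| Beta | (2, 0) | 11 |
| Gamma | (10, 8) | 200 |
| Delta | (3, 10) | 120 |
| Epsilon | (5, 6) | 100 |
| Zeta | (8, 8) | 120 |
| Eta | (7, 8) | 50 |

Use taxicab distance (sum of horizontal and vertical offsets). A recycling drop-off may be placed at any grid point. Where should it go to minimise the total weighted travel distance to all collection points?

Manhattan distance separates: Σwᵢ(|x−xᵢ|+|y−yᵢ|) = Σwᵢ|x−xᵢ| + Σwᵢ|y−yᵢ|, so x and y are optimised independently as 1-D weighted medians.
Total weight W = 651; half = 325.5.
x-coordinate, sorted with cumulative weight:
  x=2 (Beta, w=11) cum 11
  x=3 (Delta, w=120) cum 131
  x=5 (Epsilon, w=100) cum 231
  x=7 (Alpha, w=50) cum 281
  x=7 (Eta, w=50) cum 331  ← median
  x=8 (Zeta, w=120) cum 451
  x=10 (Gamma, w=200) cum 651
⇒ x* = 7
y-coordinate, sorted with cumulative weight:
  y=0 (Beta, w=11) cum 11
  y=1 (Alpha, w=50) cum 61
  y=6 (Epsilon, w=100) cum 161
  y=8 (Gamma, w=200) cum 361  ← median
  y=8 (Zeta, w=120) cum 481
  y=8 (Eta, w=50) cum 531
  y=10 (Delta, w=120) cum 651
⇒ y* = 8

(7, 8)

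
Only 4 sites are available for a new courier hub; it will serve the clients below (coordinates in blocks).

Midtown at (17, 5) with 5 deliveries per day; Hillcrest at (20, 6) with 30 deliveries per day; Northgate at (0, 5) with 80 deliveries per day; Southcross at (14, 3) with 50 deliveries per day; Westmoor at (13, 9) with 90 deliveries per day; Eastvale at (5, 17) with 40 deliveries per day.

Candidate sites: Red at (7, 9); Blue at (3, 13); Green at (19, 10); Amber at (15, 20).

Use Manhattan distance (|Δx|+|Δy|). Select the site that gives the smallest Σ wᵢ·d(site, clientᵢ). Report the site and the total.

Total weighted distance at each candidate:
  Red (7, 9): total = 3020
  Blue (3, 13): total = 4260
  Green (19, 10): total = 4175
  Amber (15, 20): total = 5645
Minimum is at Red with total 3020 blocks.

Red, total 3020 blocks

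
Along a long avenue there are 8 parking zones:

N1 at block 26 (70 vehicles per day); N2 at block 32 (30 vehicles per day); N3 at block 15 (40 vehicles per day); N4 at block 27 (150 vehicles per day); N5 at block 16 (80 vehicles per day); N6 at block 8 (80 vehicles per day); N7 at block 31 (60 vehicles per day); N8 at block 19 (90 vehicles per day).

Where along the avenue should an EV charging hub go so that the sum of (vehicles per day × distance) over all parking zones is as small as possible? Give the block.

For a sum of weighted absolute distances on a line, the optimum is the weighted median (not the mean). Total weight W = 600; half-weight = 300.
Sort by position and accumulate weight:
  block 8 (N6, w=80) → cum 80
  block 15 (N3, w=40) → cum 120
  block 16 (N5, w=80) → cum 200
  block 19 (N8, w=90) → cum 290
  block 26 (N1, w=70) → cum 360  ≥ 300 → median here
  block 27 (N4, w=150) → cum 510
  block 31 (N7, w=60) → cum 570
  block 32 (N2, w=30) → cum 600
Optimal location: block 26.

x = 26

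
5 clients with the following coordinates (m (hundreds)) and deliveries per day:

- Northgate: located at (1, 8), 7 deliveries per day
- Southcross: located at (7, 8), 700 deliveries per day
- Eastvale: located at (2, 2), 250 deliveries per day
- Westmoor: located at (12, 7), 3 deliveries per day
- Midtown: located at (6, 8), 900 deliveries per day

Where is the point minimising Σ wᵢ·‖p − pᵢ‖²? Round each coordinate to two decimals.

(5.83, 7.19)

The minimiser of Σwᵢ‖p−pᵢ‖² is the weighted centroid p* = (Σwᵢpᵢ)/(Σwᵢ).
Σwᵢ = 1860.
Σwᵢxᵢ = 7·1 + 700·7 + 250·2 + 3·12 + 900·6 = 10843.
Σwᵢyᵢ = 7·8 + 700·8 + 250·2 + 3·7 + 900·8 = 13377.
x* = 10843/1860 = 5.83, y* = 13377/1860 = 7.19.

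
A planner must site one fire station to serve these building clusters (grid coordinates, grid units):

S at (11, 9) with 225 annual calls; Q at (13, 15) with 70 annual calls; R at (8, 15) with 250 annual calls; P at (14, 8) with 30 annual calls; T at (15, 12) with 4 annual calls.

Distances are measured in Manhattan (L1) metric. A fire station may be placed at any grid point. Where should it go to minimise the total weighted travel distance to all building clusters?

Manhattan distance separates: Σwᵢ(|x−xᵢ|+|y−yᵢ|) = Σwᵢ|x−xᵢ| + Σwᵢ|y−yᵢ|, so x and y are optimised independently as 1-D weighted medians.
Total weight W = 579; half = 289.5.
x-coordinate, sorted with cumulative weight:
  x=8 (R, w=250) cum 250
  x=11 (S, w=225) cum 475  ← median
  x=13 (Q, w=70) cum 545
  x=14 (P, w=30) cum 575
  x=15 (T, w=4) cum 579
⇒ x* = 11
y-coordinate, sorted with cumulative weight:
  y=8 (P, w=30) cum 30
  y=9 (S, w=225) cum 255
  y=12 (T, w=4) cum 259
  y=15 (Q, w=70) cum 329  ← median
  y=15 (R, w=250) cum 579
⇒ y* = 15

(11, 15)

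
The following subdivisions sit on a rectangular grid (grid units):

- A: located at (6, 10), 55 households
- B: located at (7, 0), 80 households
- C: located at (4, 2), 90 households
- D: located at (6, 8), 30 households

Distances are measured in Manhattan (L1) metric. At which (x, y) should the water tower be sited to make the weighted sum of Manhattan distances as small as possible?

(6, 2)

Manhattan distance separates: Σwᵢ(|x−xᵢ|+|y−yᵢ|) = Σwᵢ|x−xᵢ| + Σwᵢ|y−yᵢ|, so x and y are optimised independently as 1-D weighted medians.
Total weight W = 255; half = 127.5.
x-coordinate, sorted with cumulative weight:
  x=4 (C, w=90) cum 90
  x=6 (A, w=55) cum 145  ← median
  x=6 (D, w=30) cum 175
  x=7 (B, w=80) cum 255
⇒ x* = 6
y-coordinate, sorted with cumulative weight:
  y=0 (B, w=80) cum 80
  y=2 (C, w=90) cum 170  ← median
  y=8 (D, w=30) cum 200
  y=10 (A, w=55) cum 255
⇒ y* = 2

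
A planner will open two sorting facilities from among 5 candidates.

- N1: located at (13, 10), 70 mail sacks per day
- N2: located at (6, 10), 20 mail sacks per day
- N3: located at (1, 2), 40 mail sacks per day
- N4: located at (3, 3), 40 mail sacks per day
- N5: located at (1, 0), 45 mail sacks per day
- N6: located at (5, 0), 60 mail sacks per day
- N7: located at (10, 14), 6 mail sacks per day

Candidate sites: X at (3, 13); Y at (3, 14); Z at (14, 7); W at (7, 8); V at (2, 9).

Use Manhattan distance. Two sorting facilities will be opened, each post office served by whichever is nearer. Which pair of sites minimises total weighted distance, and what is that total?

Evaluate every pair (each demand assigned to the nearer of the two):
  {Z, V}: total = 2216
  {W, V}: total = 2324
  {Z, W}: total = 2464
  {Y, W}: total = 2732
  {X, W}: total = 2738
  {Y, V}: total = 2752
  {X, V}: total = 2758
  {X, Z}: total = 2943
  {Y, Z}: total = 3142
  {X, Y}: total = 3567
Best pair: {Z, V} with total 2216.

{Z, V}, total 2216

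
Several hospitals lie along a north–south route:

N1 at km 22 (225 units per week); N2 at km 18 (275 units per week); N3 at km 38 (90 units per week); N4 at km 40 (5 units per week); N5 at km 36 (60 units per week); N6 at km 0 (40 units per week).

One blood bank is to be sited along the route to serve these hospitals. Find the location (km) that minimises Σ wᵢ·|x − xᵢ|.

For a sum of weighted absolute distances on a line, the optimum is the weighted median (not the mean). Total weight W = 695; half-weight = 347.5.
Sort by position and accumulate weight:
  km 0 (N6, w=40) → cum 40
  km 18 (N2, w=275) → cum 315
  km 22 (N1, w=225) → cum 540  ≥ 347.5 → median here
  km 36 (N5, w=60) → cum 600
  km 38 (N3, w=90) → cum 690
  km 40 (N4, w=5) → cum 695
Optimal location: km 22.

x = 22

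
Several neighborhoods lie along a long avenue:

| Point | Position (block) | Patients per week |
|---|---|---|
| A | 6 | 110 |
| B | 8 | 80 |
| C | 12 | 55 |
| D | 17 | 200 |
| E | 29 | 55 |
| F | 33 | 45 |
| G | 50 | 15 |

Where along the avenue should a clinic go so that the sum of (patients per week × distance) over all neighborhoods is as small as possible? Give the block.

x = 17

For a sum of weighted absolute distances on a line, the optimum is the weighted median (not the mean). Total weight W = 560; half-weight = 280.
Sort by position and accumulate weight:
  block 6 (A, w=110) → cum 110
  block 8 (B, w=80) → cum 190
  block 12 (C, w=55) → cum 245
  block 17 (D, w=200) → cum 445  ≥ 280 → median here
  block 29 (E, w=55) → cum 500
  block 33 (F, w=45) → cum 545
  block 50 (G, w=15) → cum 560
Optimal location: block 17.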